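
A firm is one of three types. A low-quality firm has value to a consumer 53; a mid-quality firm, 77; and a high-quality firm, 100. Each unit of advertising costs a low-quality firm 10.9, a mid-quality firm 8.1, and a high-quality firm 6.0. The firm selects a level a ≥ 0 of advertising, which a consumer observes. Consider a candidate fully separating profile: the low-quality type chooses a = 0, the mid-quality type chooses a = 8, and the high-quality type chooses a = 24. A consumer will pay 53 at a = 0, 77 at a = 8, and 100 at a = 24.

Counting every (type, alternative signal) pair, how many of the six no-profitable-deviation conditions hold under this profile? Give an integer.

High-quality (own payoff 100 − 6.0×24 = -44): to a=0 gives 53 → profitable ✗; to a=8 gives 77 − 6.0×8 = 29 → profitable ✗.
Mid-quality (own payoff 77 − 8.1×8 = 12.2): to a=0 gives 53 → profitable ✗; to a=24 gives 100 − 8.1×24 = -94.4 → no gain ✓.
Low-quality (own payoff 53): to a=8 gives 77 − 10.9×8 = -10.2 → no gain ✓; to a=24 gives 100 − 10.9×24 = -161.6 → no gain ✓.
3 of the 6 constraints hold; not an equilibrium.

3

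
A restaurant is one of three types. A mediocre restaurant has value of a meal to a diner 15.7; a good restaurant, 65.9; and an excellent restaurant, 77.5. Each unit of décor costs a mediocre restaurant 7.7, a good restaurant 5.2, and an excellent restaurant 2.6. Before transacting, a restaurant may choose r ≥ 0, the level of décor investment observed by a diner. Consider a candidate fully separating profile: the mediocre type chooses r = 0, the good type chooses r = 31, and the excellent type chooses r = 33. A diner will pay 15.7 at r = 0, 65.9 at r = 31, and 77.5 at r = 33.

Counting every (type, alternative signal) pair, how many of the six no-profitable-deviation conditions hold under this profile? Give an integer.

3

Good (own payoff 65.9 − 5.2×31 = -95.3): to r=0 gives 15.7 → profitable ✗; to r=33 gives 77.5 − 5.2×33 = -94.1 → profitable ✗.
Excellent (own payoff 77.5 − 2.6×33 = -8.3): to r=0 gives 15.7 → profitable ✗; to r=31 gives 65.9 − 2.6×31 = -14.7 → no gain ✓.
Mediocre (own payoff 15.7): to r=31 gives 65.9 − 7.7×31 = -172.8 → no gain ✓; to r=33 gives 77.5 − 7.7×33 = -176.6 → no gain ✓.
3 of the 6 constraints hold; not an equilibrium.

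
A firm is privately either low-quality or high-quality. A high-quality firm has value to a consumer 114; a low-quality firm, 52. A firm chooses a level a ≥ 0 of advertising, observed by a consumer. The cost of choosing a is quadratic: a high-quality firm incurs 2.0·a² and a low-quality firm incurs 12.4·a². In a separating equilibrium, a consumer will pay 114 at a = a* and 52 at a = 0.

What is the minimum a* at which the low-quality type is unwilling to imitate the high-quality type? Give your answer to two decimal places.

2.24

The low-quality type at a = 0 receives 52; imitating at a* yields 114 − 12.4·a*².
Indifference: 52 = 114 − 12.4·a*², so a*² = (114 − 52) / 12.4 = 5.
a* = √5 ≈ 2.24.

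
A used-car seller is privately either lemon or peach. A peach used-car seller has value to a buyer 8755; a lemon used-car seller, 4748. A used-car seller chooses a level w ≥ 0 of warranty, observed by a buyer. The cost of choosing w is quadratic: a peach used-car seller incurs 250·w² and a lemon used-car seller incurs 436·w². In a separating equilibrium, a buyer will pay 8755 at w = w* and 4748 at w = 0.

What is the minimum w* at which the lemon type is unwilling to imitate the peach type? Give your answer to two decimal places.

3.03

The lemon type at w = 0 receives 4748; imitating at w* yields 8755 − 436·w*².
Indifference: 4748 = 8755 − 436·w*², so w*² = (8755 − 4748) / 436 ≈ 9.1904.
w* = √9.1904 ≈ 3.03.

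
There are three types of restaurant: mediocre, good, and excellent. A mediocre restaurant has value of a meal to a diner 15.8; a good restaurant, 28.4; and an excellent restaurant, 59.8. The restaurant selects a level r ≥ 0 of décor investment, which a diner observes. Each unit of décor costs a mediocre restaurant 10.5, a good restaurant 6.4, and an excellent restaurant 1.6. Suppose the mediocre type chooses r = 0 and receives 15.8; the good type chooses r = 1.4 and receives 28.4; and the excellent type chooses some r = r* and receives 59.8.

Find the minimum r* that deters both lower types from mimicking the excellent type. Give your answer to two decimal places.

Mediocre type (on-path payoff 15.8) won't mimic when 15.8 ≥ 59.8 − 10.5·r*, i.e. r* ≥ 4.19.
Good type (on-path payoff 28.4 − 6.4×1.4 = 19.44) won't mimic when 19.44 ≥ 59.8 − 6.4·r*, i.e. r* ≥ 6.31.
Both must hold, so r* = max(4.19, 6.31) = 6.31. The good type's constraint binds.

6.31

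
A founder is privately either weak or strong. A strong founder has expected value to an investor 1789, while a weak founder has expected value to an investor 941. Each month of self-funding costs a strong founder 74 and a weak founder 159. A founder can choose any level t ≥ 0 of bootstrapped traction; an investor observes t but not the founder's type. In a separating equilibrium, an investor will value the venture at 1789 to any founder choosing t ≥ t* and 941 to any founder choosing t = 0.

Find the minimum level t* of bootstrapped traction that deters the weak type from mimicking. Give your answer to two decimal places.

5.33

A weak founder choosing t = 0 receives 941.
Imitating at t* instead would pay 1789 at cost 159·t*, netting 1789 − 159·t*.
Indifference: 941 = 1789 − 159·t*, so t* = (1789 − 941) / 159 ≈ 5.33.
At t* the weak type's incentive constraint just binds; the strong type strictly prefers t* since its per-unit cost is lower.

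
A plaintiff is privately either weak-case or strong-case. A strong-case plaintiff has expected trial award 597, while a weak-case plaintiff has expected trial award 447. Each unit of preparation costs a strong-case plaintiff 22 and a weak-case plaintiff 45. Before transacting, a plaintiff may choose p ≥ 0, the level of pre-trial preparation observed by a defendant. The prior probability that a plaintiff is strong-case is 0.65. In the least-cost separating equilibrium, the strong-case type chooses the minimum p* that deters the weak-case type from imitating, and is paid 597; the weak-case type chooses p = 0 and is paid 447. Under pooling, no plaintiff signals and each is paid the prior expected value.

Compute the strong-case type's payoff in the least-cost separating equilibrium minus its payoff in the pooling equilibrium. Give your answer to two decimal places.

Least-cost separating signal: p* solves 447 = 597 − 45·p*, so p* = (597 − 447)/45 ≈ 3.3333.
Strong-case type's separating payoff: 597 − 22 × p* = 597 − 22 × (597 − 447)/45 = 597 − 3300/45 ≈ 523.6667.
Pooling payoff: 0.65 × 597 + 0.35 × 447 = 544.5.
Difference: 523.6667 − 544.5 = -20.8333, i.e. -20.83 to two decimal places.
The strong-case type would prefer the pooling outcome.

-20.83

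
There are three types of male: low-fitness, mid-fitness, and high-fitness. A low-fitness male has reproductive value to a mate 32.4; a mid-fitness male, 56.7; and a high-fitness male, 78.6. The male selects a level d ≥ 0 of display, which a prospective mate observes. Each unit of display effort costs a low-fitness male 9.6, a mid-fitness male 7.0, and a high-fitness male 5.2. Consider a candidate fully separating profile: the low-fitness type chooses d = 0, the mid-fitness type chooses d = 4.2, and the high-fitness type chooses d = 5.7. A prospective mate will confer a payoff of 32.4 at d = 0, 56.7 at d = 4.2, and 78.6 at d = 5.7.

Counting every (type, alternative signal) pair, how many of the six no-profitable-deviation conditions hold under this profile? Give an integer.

Mid-fitness (own payoff 56.7 − 7.0×4.2 = 27.3): to d=0 gives 32.4 → profitable ✗; to d=5.7 gives 78.6 − 7.0×5.7 = 38.7 → profitable ✗.
Low-fitness (own payoff 32.4): to d=4.2 gives 56.7 − 9.6×4.2 = 16.38 → no gain ✓; to d=5.7 gives 78.6 − 9.6×5.7 = 23.88 → no gain ✓.
High-fitness (own payoff 78.6 − 5.2×5.7 = 48.96): to d=0 gives 32.4 → no gain ✓; to d=4.2 gives 56.7 − 5.2×4.2 = 34.86 → no gain ✓.
4 of the 6 constraints hold; not an equilibrium.

4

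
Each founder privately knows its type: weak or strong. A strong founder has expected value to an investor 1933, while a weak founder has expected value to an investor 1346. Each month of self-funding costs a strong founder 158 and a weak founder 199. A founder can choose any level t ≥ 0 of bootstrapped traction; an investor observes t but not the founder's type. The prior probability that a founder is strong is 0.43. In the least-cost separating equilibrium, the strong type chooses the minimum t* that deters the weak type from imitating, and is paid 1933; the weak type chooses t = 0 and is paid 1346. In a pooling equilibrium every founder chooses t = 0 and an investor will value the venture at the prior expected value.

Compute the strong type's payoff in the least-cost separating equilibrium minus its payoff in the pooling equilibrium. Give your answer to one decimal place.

-131.5

Least-cost separating signal: t* solves 1346 = 1933 − 199·t*, so t* = (1933 − 1346)/199 ≈ 2.9497.
Strong type's separating payoff: 1933 − 158 × t* = 1933 − 158 × (1933 − 1346)/199 = 1933 − 92746/199 ≈ 1466.940.
Pooling payoff: 0.43 × 1933 + 0.57 × 1346 = 1598.41.
Difference: 1466.940 − 1598.41 = -131.47, i.e. -131.5 to one decimal place.
The strong type would prefer the pooling outcome.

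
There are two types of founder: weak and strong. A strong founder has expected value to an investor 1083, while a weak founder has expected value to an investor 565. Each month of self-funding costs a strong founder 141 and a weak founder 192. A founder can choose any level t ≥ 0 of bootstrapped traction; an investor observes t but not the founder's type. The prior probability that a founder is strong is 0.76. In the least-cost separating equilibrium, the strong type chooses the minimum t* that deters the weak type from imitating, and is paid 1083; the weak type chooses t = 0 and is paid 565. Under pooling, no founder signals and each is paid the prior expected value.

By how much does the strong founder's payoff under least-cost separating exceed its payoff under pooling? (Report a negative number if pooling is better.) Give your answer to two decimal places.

-256.09

Least-cost separating signal: t* solves 565 = 1083 − 192·t*, so t* = (1083 − 565)/192 ≈ 2.6979.
Strong type's separating payoff: 1083 − 141 × t* = 1083 − 141 × (1083 − 565)/192 = 1083 − 73038/192 ≈ 702.5938.
Pooling payoff: 0.76 × 1083 + 0.24 × 565 = 958.68.
Difference: 702.5938 − 958.68 = -256.0862, i.e. -256.09 to two decimal places.
The strong type would prefer the pooling outcome.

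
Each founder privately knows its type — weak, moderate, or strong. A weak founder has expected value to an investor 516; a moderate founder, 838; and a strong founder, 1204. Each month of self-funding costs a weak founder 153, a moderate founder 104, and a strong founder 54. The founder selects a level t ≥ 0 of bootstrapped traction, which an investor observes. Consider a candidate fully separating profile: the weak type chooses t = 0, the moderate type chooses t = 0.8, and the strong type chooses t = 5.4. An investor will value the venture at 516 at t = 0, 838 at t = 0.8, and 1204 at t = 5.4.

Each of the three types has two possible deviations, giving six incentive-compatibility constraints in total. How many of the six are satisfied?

5

Moderate (own payoff 838 − 104×0.8 = 754.8): to t=0 gives 516 → no gain ✓; to t=5.4 gives 1204 − 104×5.4 = 642.4 → no gain ✓.
Weak (own payoff 516): to t=0.8 gives 838 − 153×0.8 = 715.6 → profitable ✗; to t=5.4 gives 1204 − 153×5.4 = 377.8 → no gain ✓.
Strong (own payoff 1204 − 54×5.4 = 912.4): to t=0 gives 516 → no gain ✓; to t=0.8 gives 838 − 54×0.8 = 794.8 → no gain ✓.
5 of the 6 constraints hold; not an equilibrium.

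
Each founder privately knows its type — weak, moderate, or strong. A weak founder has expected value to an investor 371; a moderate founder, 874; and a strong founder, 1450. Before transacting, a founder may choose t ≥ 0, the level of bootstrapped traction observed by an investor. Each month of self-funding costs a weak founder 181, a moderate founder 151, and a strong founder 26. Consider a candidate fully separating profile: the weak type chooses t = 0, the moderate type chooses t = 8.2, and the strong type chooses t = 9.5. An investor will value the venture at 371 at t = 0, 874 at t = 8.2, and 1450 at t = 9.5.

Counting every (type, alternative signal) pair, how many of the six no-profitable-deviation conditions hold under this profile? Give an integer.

4

Moderate (own payoff 874 − 151×8.2 = -364.2): to t=0 gives 371 → profitable ✗; to t=9.5 gives 1450 − 151×9.5 = 15.5 → profitable ✗.
Strong (own payoff 1450 − 26×9.5 = 1203): to t=0 gives 371 → no gain ✓; to t=8.2 gives 874 − 26×8.2 = 660.8 → no gain ✓.
Weak (own payoff 371): to t=8.2 gives 874 − 181×8.2 = -610.2 → no gain ✓; to t=9.5 gives 1450 − 181×9.5 = -269.5 → no gain ✓.
4 of the 6 constraints hold; not an equilibrium.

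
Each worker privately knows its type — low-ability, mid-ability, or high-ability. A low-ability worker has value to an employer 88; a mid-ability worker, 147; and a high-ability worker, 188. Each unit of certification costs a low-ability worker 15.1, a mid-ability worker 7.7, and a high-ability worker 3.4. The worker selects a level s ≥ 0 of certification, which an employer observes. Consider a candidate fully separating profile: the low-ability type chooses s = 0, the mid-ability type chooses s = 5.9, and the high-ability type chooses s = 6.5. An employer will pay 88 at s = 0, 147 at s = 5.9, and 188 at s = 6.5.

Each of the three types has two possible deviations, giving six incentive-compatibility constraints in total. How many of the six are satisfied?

Low-ability (own payoff 88): to s=5.9 gives 147 − 15.1×5.9 = 57.91 → no gain ✓; to s=6.5 gives 188 − 15.1×6.5 = 89.85 → profitable ✗.
Mid-ability (own payoff 147 − 7.7×5.9 = 101.57): to s=0 gives 88 → no gain ✓; to s=6.5 gives 188 − 7.7×6.5 = 137.95 → profitable ✗.
High-ability (own payoff 188 − 3.4×6.5 = 165.9): to s=0 gives 88 → no gain ✓; to s=5.9 gives 147 − 3.4×5.9 = 126.94 → no gain ✓.
4 of the 6 constraints hold; not an equilibrium.

4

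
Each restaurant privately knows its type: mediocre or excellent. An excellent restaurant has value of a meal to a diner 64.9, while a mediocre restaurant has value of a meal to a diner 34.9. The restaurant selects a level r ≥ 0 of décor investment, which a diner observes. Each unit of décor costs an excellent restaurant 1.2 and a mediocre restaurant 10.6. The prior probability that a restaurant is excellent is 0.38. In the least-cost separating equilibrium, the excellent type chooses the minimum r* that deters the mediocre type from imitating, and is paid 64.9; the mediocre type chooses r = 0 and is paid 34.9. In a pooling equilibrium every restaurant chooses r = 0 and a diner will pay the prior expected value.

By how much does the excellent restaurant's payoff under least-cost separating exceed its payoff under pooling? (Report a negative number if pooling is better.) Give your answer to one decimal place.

15.2

Least-cost separating signal: r* solves 34.9 = 64.9 − 10.6·r*, so r* = (64.9 − 34.9)/10.6 ≈ 2.8302.
Excellent type's separating payoff: 64.9 − 1.2 × r* = 64.9 − 1.2 × (64.9 − 34.9)/10.6 = 64.9 − 36/10.6 ≈ 61.504.
Pooling payoff: 0.38 × 64.9 + 0.62 × 34.9 = 46.3.
Difference: 61.504 − 46.3 = 15.204, i.e. 15.2 to one decimal place.
The excellent type prefers to separate.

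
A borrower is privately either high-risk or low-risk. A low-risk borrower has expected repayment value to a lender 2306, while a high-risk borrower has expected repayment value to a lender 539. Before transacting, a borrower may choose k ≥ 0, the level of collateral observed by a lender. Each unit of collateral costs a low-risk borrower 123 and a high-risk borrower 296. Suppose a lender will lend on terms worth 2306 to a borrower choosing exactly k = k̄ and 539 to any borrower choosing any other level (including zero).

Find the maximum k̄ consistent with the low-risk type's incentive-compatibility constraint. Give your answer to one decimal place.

Choosing k̄ yields the low-risk type 2306 − 123·k̄; choosing zero yields 539.
The low-risk type is indifferent at 2306 − 123·k̄ = 539, i.e. k̄ = (2306 − 539) / 123 ≈ 14.4.
For any k̄ above 14.4 the low-risk type would rather pool at zero, so separation collapses.

14.4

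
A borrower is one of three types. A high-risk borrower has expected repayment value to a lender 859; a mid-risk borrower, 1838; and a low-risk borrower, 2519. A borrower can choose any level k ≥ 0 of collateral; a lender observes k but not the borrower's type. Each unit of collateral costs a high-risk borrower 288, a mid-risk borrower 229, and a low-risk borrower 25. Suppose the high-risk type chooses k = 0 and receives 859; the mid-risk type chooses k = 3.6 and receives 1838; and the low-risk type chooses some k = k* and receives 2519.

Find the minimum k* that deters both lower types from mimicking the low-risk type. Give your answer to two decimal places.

Mid-risk type (on-path payoff 1838 − 229×3.6 = 1013.6) won't mimic when 1013.6 ≥ 2519 − 229·k*, i.e. k* ≥ 6.57.
High-risk type (on-path payoff 859) won't mimic when 859 ≥ 2519 − 288·k*, i.e. k* ≥ 5.76.
Both must hold, so k* = max(5.76, 6.57) = 6.57. The mid-risk type's constraint binds.

6.57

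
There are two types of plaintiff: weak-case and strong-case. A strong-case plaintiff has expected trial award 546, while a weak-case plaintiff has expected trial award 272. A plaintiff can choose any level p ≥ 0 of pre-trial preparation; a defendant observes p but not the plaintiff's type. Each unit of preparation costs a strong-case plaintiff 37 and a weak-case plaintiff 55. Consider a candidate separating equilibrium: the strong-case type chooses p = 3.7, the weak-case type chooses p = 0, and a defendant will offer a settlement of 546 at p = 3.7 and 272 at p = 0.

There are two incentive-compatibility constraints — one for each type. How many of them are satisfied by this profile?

1

Strong-case type: signal → 546 − 37 × 3.7 = 409.1; deviate to 0 → 272. IC holds (409.1 ≥ 272).
Weak-case type: stay at 0 → 272; mimic → 546 − 55 × 3.7 = 342.5. IC fails (272 < 342.5).
1 of 2 constraints hold, so this profile is not an equilibrium.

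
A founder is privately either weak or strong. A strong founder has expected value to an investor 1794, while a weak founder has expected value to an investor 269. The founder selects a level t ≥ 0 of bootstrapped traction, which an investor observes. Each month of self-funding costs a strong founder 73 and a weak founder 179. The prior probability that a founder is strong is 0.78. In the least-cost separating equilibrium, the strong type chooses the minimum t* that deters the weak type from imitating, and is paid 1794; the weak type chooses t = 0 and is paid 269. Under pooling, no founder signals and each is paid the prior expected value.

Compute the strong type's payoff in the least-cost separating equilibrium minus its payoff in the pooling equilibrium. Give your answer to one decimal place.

Least-cost separating signal: t* solves 269 = 1794 − 179·t*, so t* = (1794 − 269)/179 ≈ 8.5196.
Strong type's separating payoff: 1794 − 73 × t* = 1794 − 73 × (1794 − 269)/179 = 1794 − 111325/179 ≈ 1172.073.
Pooling payoff: 0.78 × 1794 + 0.22 × 269 = 1458.5.
Difference: 1172.073 − 1458.5 = -286.427, i.e. -286.4 to one decimal place.
The strong type would prefer the pooling outcome.

-286.4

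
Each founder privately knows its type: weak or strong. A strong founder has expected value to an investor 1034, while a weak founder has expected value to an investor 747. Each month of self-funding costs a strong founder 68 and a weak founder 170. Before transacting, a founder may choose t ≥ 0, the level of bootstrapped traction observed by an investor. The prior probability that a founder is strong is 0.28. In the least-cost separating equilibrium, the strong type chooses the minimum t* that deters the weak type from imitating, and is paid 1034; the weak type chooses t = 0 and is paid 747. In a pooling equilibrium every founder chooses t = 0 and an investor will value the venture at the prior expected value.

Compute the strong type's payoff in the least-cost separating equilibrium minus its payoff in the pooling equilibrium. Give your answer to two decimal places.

91.84

Least-cost separating signal: t* solves 747 = 1034 − 170·t*, so t* = (1034 − 747)/170 ≈ 1.6882.
Strong type's separating payoff: 1034 − 68 × t* = 1034 − 68 × (1034 − 747)/170 = 1034 − 19516/170 = 919.2.
Pooling payoff: 0.28 × 1034 + 0.72 × 747 = 827.36.
Difference: 919.2 − 827.36 = 91.84.
The strong type prefers to separate.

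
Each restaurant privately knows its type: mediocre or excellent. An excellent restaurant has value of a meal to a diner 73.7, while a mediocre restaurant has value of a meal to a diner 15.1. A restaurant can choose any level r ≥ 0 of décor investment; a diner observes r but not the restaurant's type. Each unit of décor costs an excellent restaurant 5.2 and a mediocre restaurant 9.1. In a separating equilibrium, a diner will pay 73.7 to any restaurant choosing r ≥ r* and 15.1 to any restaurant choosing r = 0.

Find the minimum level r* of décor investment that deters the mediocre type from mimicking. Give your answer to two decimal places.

A mediocre restaurant choosing r = 0 receives 15.1.
Imitating at r* instead would pay 73.7 at cost 9.1·r*, netting 73.7 − 9.1·r*.
Indifference: 15.1 = 73.7 − 9.1·r*, so r* = (73.7 − 15.1) / 9.1 ≈ 6.44.
This is the mediocre type's binding incentive-compatibility constraint; any r ≥ 6.44 sustains separation on that side.

6.44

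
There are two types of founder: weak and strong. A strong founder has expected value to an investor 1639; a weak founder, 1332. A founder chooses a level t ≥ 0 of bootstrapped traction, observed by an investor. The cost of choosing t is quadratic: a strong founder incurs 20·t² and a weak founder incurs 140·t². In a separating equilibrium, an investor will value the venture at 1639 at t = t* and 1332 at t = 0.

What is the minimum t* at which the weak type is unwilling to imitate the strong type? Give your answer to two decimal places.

1.48

The weak type at t = 0 receives 1332; imitating at t* yields 1639 − 140·t*².
Indifference: 1332 = 1639 − 140·t*², so t*² = (1639 − 1332) / 140 ≈ 2.1929.
t* = √2.1929 ≈ 1.48.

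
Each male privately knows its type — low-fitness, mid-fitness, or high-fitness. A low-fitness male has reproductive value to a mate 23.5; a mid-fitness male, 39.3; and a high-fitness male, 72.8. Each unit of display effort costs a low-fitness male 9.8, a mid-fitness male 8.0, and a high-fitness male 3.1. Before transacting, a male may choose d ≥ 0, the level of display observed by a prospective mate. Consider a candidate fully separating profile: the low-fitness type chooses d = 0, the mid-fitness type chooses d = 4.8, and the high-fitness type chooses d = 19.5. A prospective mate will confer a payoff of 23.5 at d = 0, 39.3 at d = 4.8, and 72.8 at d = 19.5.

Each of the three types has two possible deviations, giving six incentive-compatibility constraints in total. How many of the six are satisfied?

Mid-fitness (own payoff 39.3 − 8.0×4.8 = 0.9): to d=0 gives 23.5 → profitable ✗; to d=19.5 gives 72.8 − 8.0×19.5 = -83.2 → no gain ✓.
High-fitness (own payoff 72.8 − 3.1×19.5 = 12.35): to d=0 gives 23.5 → profitable ✗; to d=4.8 gives 39.3 − 3.1×4.8 = 24.42 → profitable ✗.
Low-fitness (own payoff 23.5): to d=4.8 gives 39.3 − 9.8×4.8 = -7.74 → no gain ✓; to d=19.5 gives 72.8 − 9.8×19.5 = -118.3 → no gain ✓.
3 of the 6 constraints hold; not an equilibrium.

3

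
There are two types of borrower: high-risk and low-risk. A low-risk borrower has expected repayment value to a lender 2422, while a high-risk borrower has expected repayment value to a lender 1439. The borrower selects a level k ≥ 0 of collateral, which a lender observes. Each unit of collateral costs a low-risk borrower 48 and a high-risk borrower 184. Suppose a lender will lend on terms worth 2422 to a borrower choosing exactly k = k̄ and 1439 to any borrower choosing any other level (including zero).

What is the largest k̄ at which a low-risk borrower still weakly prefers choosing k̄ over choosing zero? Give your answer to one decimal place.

20.5

Choosing k̄ yields the low-risk type 2422 − 48·k̄; choosing zero yields 1439.
The low-risk type is indifferent at 2422 − 48·k̄ = 1439, i.e. k̄ = (2422 − 1439) / 48 ≈ 20.5.
For any k̄ above 20.5 the low-risk type would rather pool at zero, so separation collapses.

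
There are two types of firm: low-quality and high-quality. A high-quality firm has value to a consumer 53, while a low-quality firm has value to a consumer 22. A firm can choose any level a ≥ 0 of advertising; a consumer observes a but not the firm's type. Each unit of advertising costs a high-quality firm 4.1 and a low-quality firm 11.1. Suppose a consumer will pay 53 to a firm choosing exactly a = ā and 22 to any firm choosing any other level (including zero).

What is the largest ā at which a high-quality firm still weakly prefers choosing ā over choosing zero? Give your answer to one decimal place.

7.6

Choosing ā yields the high-quality type 53 − 4.1·ā; choosing zero yields 22.
The high-quality type is indifferent at 53 − 4.1·ā = 22, i.e. ā = (53 − 22) / 4.1 ≈ 7.6.
For any ā above 7.6 the high-quality type would rather pool at zero, so separation collapses.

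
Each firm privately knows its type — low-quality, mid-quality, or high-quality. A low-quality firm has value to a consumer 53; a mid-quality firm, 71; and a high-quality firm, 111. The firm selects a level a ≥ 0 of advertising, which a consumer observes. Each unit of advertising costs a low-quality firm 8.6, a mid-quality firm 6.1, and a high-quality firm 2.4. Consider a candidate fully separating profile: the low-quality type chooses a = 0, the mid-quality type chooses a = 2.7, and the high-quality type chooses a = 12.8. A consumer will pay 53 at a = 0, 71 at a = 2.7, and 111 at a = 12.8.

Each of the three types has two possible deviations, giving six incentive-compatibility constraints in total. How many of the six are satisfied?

6

Mid-quality (own payoff 71 − 6.1×2.7 = 54.53): to a=0 gives 53 → no gain ✓; to a=12.8 gives 111 − 6.1×12.8 = 32.92 → no gain ✓.
Low-quality (own payoff 53): to a=2.7 gives 71 − 8.6×2.7 = 47.78 → no gain ✓; to a=12.8 gives 111 − 8.6×12.8 = 0.92 → no gain ✓.
High-quality (own payoff 111 − 2.4×12.8 = 80.28): to a=0 gives 53 → no gain ✓; to a=2.7 gives 71 − 2.4×2.7 = 64.52 → no gain ✓.
6 of the 6 constraints hold; this profile is a separating equilibrium.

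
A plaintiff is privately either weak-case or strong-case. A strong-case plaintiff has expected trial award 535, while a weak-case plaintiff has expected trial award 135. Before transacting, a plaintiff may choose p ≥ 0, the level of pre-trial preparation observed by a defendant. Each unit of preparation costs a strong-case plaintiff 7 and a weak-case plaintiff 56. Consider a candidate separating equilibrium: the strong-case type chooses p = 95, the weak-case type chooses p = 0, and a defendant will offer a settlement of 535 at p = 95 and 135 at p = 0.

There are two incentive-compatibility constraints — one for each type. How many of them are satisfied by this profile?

Strong-case type: signal → 535 − 7 × 95 = -130; deviate to 0 → 135. IC fails (-130 < 135).
Weak-case type: stay at 0 → 135; mimic → 535 − 56 × 95 = -4785. IC holds (135 ≥ -4785).
1 of 2 constraints hold, so this profile is not an equilibrium.

1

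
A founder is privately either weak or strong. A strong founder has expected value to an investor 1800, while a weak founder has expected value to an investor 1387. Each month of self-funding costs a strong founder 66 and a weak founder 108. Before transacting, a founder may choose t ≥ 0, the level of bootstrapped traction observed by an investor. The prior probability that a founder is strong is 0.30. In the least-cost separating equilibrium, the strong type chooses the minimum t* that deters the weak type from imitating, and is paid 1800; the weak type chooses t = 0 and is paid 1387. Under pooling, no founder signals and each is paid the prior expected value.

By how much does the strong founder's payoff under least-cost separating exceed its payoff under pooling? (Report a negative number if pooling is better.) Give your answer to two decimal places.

36.71

Least-cost separating signal: t* solves 1387 = 1800 − 108·t*, so t* = (1800 − 1387)/108 ≈ 3.8241.
Strong type's separating payoff: 1800 − 66 × t* = 1800 − 66 × (1800 − 1387)/108 = 1800 − 27258/108 ≈ 1547.6111.
Pooling payoff: 0.30 × 1800 + 0.70 × 1387 = 1510.9.
Difference: 1547.6111 − 1510.9 = 36.7111, i.e. 36.71 to two decimal places.
The strong type prefers to separate.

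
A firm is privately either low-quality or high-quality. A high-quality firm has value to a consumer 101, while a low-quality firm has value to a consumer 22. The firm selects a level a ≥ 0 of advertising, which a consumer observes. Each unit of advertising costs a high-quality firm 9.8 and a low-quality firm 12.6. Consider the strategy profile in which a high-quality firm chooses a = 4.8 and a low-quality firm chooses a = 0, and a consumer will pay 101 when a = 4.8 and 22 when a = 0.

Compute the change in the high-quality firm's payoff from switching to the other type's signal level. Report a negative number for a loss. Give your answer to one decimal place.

Playing a = 4.8 the high-quality firm receives 101 − 9.8 × 4.8 = 53.96.
Deviating to a = 0 yields 22 instead.
Gain from deviating: 22 − 53.96 = -31.96, i.e. -32.0 to one decimal place.
The gain is negative, so the high-quality type's incentive-compatibility constraint is satisfied.

-32.0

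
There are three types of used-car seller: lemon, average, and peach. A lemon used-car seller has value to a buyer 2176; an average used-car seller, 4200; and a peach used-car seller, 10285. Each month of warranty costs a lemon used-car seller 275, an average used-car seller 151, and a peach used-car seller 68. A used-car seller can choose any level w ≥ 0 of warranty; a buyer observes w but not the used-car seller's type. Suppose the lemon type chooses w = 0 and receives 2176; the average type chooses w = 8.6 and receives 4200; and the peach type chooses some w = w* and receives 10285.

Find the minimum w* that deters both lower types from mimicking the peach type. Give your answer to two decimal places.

Lemon type (on-path payoff 2176) won't mimic when 2176 ≥ 10285 − 275·w*, i.e. w* ≥ 29.49.
Average type (on-path payoff 4200 − 151×8.6 = 2901.4) won't mimic when 2901.4 ≥ 10285 − 151·w*, i.e. w* ≥ 48.90.
Both must hold, so w* = max(29.49, 48.90) = 48.90. The average type's constraint binds.

48.90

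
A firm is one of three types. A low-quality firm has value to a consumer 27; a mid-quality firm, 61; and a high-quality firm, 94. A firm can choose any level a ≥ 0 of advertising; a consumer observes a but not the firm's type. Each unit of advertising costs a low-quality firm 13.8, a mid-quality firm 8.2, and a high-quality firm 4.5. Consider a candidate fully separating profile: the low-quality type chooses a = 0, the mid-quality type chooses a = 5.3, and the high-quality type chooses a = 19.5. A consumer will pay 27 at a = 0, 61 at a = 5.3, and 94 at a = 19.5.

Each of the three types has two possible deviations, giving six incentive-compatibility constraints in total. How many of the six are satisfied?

Low-quality (own payoff 27): to a=5.3 gives 61 − 13.8×5.3 = -12.14 → no gain ✓; to a=19.5 gives 94 − 13.8×19.5 = -175.1 → no gain ✓.
High-quality (own payoff 94 − 4.5×19.5 = 6.25): to a=0 gives 27 → profitable ✗; to a=5.3 gives 61 − 4.5×5.3 = 37.15 → profitable ✗.
Mid-quality (own payoff 61 − 8.2×5.3 = 17.54): to a=0 gives 27 → profitable ✗; to a=19.5 gives 94 − 8.2×19.5 = -65.9 → no gain ✓.
3 of the 6 constraints hold; not an equilibrium.

3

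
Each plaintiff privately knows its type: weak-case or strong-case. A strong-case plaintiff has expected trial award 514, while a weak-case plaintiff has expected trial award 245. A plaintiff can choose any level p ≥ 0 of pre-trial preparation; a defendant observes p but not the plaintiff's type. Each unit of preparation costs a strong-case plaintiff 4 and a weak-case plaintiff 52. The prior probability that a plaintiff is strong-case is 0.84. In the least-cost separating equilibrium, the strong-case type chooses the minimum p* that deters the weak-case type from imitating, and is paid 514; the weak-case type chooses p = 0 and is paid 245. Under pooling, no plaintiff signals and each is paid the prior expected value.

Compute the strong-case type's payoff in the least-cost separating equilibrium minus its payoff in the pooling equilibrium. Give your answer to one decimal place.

22.3

Least-cost separating signal: p* solves 245 = 514 − 52·p*, so p* = (514 − 245)/52 ≈ 5.1731.
Strong-case type's separating payoff: 514 − 4 × p* = 514 − 4 × (514 − 245)/52 = 514 − 1076/52 ≈ 493.308.
Pooling payoff: 0.84 × 514 + 0.16 × 245 = 470.96.
Difference: 493.308 − 470.96 = 22.348, i.e. 22.3 to one decimal place.
The strong-case type prefers to separate.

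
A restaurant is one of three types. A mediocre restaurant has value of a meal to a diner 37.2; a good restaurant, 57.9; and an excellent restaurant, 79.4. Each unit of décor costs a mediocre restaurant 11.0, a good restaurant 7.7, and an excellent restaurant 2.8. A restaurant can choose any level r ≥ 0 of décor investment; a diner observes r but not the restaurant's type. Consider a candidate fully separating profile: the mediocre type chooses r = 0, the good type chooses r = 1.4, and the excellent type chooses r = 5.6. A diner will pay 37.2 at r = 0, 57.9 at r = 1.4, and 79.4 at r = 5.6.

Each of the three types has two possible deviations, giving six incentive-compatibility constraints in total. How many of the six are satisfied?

Excellent (own payoff 79.4 − 2.8×5.6 = 63.72): to r=0 gives 37.2 → no gain ✓; to r=1.4 gives 57.9 − 2.8×1.4 = 53.98 → no gain ✓.
Mediocre (own payoff 37.2): to r=1.4 gives 57.9 − 11.0×1.4 = 42.5 → profitable ✗; to r=5.6 gives 79.4 − 11.0×5.6 = 17.8 → no gain ✓.
Good (own payoff 57.9 − 7.7×1.4 = 47.12): to r=0 gives 37.2 → no gain ✓; to r=5.6 gives 79.4 − 7.7×5.6 = 36.28 → no gain ✓.
5 of the 6 constraints hold; not an equilibrium.

5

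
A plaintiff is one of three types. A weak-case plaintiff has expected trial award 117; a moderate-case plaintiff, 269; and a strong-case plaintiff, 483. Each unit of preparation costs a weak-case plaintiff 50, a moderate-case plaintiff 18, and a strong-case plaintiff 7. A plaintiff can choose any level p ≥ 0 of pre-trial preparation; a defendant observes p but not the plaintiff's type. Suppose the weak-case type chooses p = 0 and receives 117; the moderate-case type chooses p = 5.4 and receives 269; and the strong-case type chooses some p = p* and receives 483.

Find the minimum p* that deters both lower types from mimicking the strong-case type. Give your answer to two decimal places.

17.29

Moderate-case type (on-path payoff 269 − 18×5.4 = 171.8) won't mimic when 171.8 ≥ 483 − 18·p*, i.e. p* ≥ 17.29.
Weak-case type (on-path payoff 117) won't mimic when 117 ≥ 483 − 50·p*, i.e. p* ≥ 7.32.
Both must hold, so p* = max(7.32, 17.29) = 17.29. The moderate-case type's constraint binds.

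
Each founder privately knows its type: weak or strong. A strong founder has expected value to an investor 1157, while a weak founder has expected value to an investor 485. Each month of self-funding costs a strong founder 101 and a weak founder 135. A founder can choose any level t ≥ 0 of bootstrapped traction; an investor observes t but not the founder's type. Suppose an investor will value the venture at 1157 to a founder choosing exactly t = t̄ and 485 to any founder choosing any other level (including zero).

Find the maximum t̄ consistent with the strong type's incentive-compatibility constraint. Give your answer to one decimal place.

Choosing t̄ yields the strong type 1157 − 101·t̄; choosing zero yields 485.
The strong type is indifferent at 1157 − 101·t̄ = 485, i.e. t̄ = (1157 − 485) / 101 ≈ 6.7.
For any t̄ above 6.7 the strong type would rather pool at zero, so separation collapses.

6.7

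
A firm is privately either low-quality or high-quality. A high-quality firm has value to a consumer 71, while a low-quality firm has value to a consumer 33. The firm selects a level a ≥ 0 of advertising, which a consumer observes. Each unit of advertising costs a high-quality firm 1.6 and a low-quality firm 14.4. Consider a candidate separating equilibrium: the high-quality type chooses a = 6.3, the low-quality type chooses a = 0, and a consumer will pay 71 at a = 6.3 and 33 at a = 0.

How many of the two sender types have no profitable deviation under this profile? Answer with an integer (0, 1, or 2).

High-quality type: signal → 71 − 1.6 × 6.3 = 60.92; deviate to 0 → 33. IC holds (60.92 ≥ 33).
Low-quality type: stay at 0 → 33; mimic → 71 − 14.4 × 6.3 = -19.72. IC holds (33 ≥ -19.72).
2 of 2 constraints hold, so this is a separating equilibrium.

2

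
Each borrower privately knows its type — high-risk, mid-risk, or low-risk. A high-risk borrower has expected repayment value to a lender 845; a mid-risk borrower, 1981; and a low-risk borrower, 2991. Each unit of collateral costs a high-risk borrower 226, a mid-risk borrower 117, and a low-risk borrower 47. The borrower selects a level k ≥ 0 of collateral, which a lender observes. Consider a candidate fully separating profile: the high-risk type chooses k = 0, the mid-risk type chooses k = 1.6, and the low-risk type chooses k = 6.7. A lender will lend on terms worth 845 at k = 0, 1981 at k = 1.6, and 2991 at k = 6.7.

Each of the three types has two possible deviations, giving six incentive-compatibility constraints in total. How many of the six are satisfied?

High-risk (own payoff 845): to k=1.6 gives 1981 − 226×1.6 = 1619.4 → profitable ✗; to k=6.7 gives 2991 − 226×6.7 = 1476.8 → profitable ✗.
Mid-risk (own payoff 1981 − 117×1.6 = 1793.8): to k=0 gives 845 → no gain ✓; to k=6.7 gives 2991 − 117×6.7 = 2207.1 → profitable ✗.
Low-risk (own payoff 2991 − 47×6.7 = 2676.1): to k=0 gives 845 → no gain ✓; to k=1.6 gives 1981 − 47×1.6 = 1905.8 → no gain ✓.
3 of the 6 constraints hold; not an equilibrium.

3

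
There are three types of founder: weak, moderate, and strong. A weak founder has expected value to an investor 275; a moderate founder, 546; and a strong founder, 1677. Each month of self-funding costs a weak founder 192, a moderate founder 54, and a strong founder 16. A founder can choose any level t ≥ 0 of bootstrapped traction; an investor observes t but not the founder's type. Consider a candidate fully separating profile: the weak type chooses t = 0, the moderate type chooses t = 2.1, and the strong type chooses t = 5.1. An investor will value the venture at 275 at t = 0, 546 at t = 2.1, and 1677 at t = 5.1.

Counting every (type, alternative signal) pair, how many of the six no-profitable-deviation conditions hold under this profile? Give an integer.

Weak (own payoff 275): to t=2.1 gives 546 − 192×2.1 = 142.8 → no gain ✓; to t=5.1 gives 1677 − 192×5.1 = 697.8 → profitable ✗.
Strong (own payoff 1677 − 16×5.1 = 1595.4): to t=0 gives 275 → no gain ✓; to t=2.1 gives 546 − 16×2.1 = 512.4 → no gain ✓.
Moderate (own payoff 546 − 54×2.1 = 432.6): to t=0 gives 275 → no gain ✓; to t=5.1 gives 1677 − 54×5.1 = 1401.6 → profitable ✗.
4 of the 6 constraints hold; not an equilibrium.

4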